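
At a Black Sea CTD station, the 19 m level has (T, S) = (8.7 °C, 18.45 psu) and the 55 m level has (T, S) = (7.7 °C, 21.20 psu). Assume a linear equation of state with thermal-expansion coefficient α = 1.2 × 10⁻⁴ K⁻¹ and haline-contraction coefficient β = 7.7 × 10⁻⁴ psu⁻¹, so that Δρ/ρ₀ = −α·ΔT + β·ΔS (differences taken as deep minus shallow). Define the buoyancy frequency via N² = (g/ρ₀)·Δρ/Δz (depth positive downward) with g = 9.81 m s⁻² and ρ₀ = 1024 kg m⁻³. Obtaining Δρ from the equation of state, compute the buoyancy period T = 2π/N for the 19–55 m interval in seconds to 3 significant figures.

254 s

ΔT = -1.0 K, ΔS = +2.75 psu (deep − shallow).
Δρ/ρ₀ = −αΔT + βΔS = 1.20 × 10⁻⁴ + 2.1175 × 10⁻³ = 2.2375 × 10⁻³, so Δρ ≈ 2.291 kg m⁻³.
N² = (g/ρ₀)·Δρ/Δz = g·(Δρ/ρ₀)/Δz = 9.81 × 2.2375 × 10⁻³ / 36 = 6.0972 × 10⁻⁴ s⁻².
N = √(6.0972 × 10⁻⁴) = 0.024693 rad s⁻¹ → T = 2π/N = 254.45 s ≈ 254 s.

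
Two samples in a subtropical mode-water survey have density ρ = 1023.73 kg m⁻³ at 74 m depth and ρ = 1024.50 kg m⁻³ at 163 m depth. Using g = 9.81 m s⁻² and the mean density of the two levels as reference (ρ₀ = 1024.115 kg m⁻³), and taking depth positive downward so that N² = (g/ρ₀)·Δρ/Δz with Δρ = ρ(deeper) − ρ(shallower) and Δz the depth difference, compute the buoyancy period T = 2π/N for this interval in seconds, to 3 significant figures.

690 s

Δρ = 1024.50 − 1023.73 = 0.77 kg m⁻³ over Δz = 163 − 74 = 89 m.
N² = (9.81/1024.115) × (0.77/89) = 8.2875 × 10⁻⁵ s⁻².
N = √(8.2875 × 10⁻⁵) = 9.1036 × 10⁻³ rad s⁻¹, so T = 2π/N = 690.19 s ≈ 690 s.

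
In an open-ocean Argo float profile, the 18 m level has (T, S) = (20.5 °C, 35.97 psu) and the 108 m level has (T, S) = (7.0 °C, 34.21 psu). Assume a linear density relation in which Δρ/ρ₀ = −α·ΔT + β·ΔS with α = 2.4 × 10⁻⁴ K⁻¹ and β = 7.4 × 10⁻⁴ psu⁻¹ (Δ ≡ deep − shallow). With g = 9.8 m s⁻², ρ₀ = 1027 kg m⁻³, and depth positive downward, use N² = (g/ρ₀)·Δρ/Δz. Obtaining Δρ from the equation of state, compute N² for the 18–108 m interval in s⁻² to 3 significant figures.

ΔT = -13.5 K, ΔS = -1.76 psu (deep − shallow).
Δρ/ρ₀ = −αΔT + βΔS = 3.24 × 10⁻³ − 1.3024 × 10⁻³ = 1.9376 × 10⁻³, so Δρ ≈ 1.990 kg m⁻³.
N² = (g/ρ₀)·Δρ/Δz = g·(Δρ/ρ₀)/Δz = 9.8 × 1.9376 × 10⁻³ / 90 = 2.1098 × 10⁻⁴ s⁻² ≈ 2.11 × 10⁻⁴ s⁻².

2.11 × 10⁻⁴ s⁻²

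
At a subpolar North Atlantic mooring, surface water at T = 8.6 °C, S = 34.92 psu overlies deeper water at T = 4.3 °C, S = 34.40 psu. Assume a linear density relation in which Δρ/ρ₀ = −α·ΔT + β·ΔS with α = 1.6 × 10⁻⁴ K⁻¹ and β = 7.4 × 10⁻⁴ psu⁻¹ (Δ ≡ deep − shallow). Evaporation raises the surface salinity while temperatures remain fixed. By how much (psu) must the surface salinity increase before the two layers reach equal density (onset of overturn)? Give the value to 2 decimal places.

0.41 psu

Neutral buoyancy requires −α(T_deep − T_surf) + β(S_deep − S_surf′) = 0.
S_surf′ = S_deep − (α/β)·ΔT = 34.40 − (1.6 × 10⁻⁴/7.4 × 10⁻⁴)·(-4.3) = 35.3297 psu.
Increase required: 35.3297 − 34.92 = 0.4097 psu.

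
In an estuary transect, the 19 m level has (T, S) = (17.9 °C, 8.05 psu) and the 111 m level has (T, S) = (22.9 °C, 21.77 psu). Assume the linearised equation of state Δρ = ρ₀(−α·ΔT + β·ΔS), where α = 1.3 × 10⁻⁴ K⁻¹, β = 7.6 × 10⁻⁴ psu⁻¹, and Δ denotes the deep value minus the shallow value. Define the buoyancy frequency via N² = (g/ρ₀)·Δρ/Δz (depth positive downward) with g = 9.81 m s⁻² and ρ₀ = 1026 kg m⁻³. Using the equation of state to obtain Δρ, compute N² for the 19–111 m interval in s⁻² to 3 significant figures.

1.04 × 10⁻³ s⁻²

ΔT = +5.0 K, ΔS = +13.72 psu (deep − shallow).
Δρ/ρ₀ = −αΔT + βΔS = -6.50 × 10⁻⁴ + 0.0104272 = 9.7772 × 10⁻³, so Δρ ≈ 10.03 kg m⁻³.
N² = (g/ρ₀)·Δρ/Δz = g·(Δρ/ρ₀)/Δz = 9.81 × 9.7772 × 10⁻³ / 92 = 1.0425 × 10⁻³ s⁻² ≈ 1.04 × 10⁻³ s⁻².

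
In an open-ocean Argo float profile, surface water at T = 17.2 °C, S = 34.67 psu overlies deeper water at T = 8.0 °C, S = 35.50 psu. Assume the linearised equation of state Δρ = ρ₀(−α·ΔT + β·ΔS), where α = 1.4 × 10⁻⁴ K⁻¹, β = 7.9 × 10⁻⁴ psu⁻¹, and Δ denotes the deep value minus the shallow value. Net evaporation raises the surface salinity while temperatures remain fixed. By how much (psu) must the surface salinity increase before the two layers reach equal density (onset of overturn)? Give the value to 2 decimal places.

2.46 psu

Neutral buoyancy requires −α(T_deep − T_surf) + β(S_deep − S_surf′) = 0.
S_surf′ = S_deep − (α/β)·ΔT = 35.50 − (1.4 × 10⁻⁴/7.9 × 10⁻⁴)·(-9.2) = 37.1304 psu.
Increase required: 37.1304 − 34.67 = 2.4604 psu.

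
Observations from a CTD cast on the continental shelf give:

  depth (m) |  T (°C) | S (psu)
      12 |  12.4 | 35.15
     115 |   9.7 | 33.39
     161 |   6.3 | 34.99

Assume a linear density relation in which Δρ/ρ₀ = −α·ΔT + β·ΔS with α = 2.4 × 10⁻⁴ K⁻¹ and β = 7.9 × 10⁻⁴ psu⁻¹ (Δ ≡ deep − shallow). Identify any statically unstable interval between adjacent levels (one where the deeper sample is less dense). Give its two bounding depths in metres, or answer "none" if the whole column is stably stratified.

12–115 m

Evaluate Δρ/ρ₀ = −αΔT + βΔS across each adjacent pair:
  12–115 m: −αΔT+βΔS = −(2.4 × 10⁻⁴)(-2.7)+(7.9 × 10⁻⁴)(-1.76) = -7.4 × 10⁻⁴ → UNSTABLE
  115–161 m: −αΔT+βΔS = −(2.4 × 10⁻⁴)(-3.4)+(7.9 × 10⁻⁴)(+1.60) = 2.1 × 10⁻³ → stable
The 12–115 m interval has Δρ < 0: lighter water underlies denser water.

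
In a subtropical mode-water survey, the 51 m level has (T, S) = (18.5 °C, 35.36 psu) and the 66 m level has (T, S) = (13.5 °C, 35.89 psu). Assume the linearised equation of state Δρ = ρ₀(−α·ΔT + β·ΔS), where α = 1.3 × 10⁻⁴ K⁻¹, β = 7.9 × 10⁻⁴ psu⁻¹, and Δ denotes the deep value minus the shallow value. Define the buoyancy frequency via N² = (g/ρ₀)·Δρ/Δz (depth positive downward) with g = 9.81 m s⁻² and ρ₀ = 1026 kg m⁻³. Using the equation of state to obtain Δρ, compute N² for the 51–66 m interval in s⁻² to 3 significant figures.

6.99 × 10⁻⁴ s⁻²

ΔT = -5.0 K, ΔS = +0.53 psu (deep − shallow).
Δρ/ρ₀ = −αΔT + βΔS = 6.50 × 10⁻⁴ + 4.187 × 10⁻⁴ = 1.0687 × 10⁻³, so Δρ ≈ 1.096 kg m⁻³.
N² = (g/ρ₀)·Δρ/Δz = g·(Δρ/ρ₀)/Δz = 9.81 × 1.0687 × 10⁻³ / 15 = 6.9893 × 10⁻⁴ s⁻² ≈ 6.99 × 10⁻⁴ s⁻².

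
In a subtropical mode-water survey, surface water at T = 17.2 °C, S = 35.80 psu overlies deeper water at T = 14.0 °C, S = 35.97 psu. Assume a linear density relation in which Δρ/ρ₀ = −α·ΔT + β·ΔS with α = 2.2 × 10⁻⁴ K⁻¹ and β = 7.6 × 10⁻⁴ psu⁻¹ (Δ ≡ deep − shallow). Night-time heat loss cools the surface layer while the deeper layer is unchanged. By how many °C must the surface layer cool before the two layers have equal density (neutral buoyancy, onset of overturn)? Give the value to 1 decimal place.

Neutral buoyancy requires Δρ = 0, i.e. −α(T_deep − T_surf′) + β(S_deep − S_surf) = 0.
T_surf′ = T_deep − (β/α)·ΔS = 14.0 − (7.6 × 10⁻⁴/2.2 × 10⁻⁴)·(+0.17) = 13.413 °C.
Cooling required: 17.2 − (13.413) = 3.787 °C.

3.8 °C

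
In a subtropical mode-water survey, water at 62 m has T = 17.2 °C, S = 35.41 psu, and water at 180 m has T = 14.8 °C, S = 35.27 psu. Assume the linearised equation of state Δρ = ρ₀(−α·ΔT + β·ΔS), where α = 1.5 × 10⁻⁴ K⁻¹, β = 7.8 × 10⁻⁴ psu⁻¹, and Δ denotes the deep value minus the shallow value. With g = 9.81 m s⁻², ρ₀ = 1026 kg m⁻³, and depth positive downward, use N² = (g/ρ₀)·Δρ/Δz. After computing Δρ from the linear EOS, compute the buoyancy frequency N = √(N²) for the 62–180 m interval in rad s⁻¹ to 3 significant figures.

4.57 × 10⁻³ rad s⁻¹

ΔT = -2.4 K, ΔS = -0.14 psu (deep − shallow).
Δρ/ρ₀ = −αΔT + βΔS = 3.60 × 10⁻⁴ − 1.092 × 10⁻⁴ = 2.508 × 10⁻⁴, so Δρ ≈ 0.2573 kg m⁻³.
N² = (g/ρ₀)·Δρ/Δz = g·(Δρ/ρ₀)/Δz = 9.81 × 2.508 × 10⁻⁴ / 118 = 2.0850 × 10⁻⁵ s⁻².
N = √(2.0850 × 10⁻⁵) = 4.5662 × 10⁻³ rad s⁻¹ ≈ 4.57 × 10⁻³ rad s⁻¹.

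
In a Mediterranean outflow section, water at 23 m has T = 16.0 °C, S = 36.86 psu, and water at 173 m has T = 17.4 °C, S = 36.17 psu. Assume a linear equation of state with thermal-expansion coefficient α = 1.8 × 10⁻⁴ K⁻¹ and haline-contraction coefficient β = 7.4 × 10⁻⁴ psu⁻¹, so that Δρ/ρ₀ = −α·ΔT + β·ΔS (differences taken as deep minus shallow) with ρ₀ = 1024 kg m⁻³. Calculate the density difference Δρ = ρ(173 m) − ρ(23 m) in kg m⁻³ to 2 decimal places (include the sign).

ΔT = +1.4 K, ΔS = -0.69 psu (deep − shallow).
Δρ/ρ₀ = −(1.8 × 10⁻⁴)(+1.4) + (7.4 × 10⁻⁴)(-0.69) = -7.626 × 10⁻⁴.
Δρ = 1024 × (-7.626 × 10⁻⁴) = -0.78 kg m⁻³.
Negative Δρ: lighter below, statically unstable.

-0.78 kg m⁻³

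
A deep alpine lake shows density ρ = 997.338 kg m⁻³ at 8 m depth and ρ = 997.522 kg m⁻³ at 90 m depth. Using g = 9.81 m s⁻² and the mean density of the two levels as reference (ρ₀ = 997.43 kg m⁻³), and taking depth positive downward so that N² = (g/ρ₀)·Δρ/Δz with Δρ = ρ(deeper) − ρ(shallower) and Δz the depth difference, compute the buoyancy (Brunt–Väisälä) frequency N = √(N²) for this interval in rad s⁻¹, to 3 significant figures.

Δρ = 997.522 − 997.338 = 0.184 kg m⁻³ over Δz = 90 − 8 = 82 m.
N² = (9.81/997.43) × (0.184/82) = 2.2069 × 10⁻⁵ s⁻².
N = √(2.2069 × 10⁻⁵) = 4.6978 × 10⁻³ rad s⁻¹ ≈ 4.70 × 10⁻³ rad s⁻¹.
Since Δρ > 0 the layer is stably stratified.

4.70 × 10⁻³ rad s⁻¹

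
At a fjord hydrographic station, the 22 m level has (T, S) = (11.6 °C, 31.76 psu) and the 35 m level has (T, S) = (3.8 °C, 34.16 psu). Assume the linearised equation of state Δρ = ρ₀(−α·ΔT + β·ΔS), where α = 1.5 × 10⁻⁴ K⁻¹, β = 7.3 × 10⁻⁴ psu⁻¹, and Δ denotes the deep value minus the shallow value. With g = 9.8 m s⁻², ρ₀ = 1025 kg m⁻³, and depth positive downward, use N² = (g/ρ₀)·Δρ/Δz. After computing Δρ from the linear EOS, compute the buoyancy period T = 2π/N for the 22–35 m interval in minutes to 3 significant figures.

ΔT = -7.8 K, ΔS = +2.40 psu (deep − shallow).
Δρ/ρ₀ = −αΔT + βΔS = 1.17 × 10⁻³ + 1.752 × 10⁻³ = 2.922 × 10⁻³, so Δρ ≈ 2.995 kg m⁻³.
N² = (g/ρ₀)·Δρ/Δz = g·(Δρ/ρ₀)/Δz = 9.8 × 2.922 × 10⁻³ / 13 = 2.2027 × 10⁻³ s⁻².
N = √(2.2027 × 10⁻³) = 0.046933 rad s⁻¹ → T = 2π/N = 133.88 s = 2.2313 min ≈ 2.23 min.

2.23 min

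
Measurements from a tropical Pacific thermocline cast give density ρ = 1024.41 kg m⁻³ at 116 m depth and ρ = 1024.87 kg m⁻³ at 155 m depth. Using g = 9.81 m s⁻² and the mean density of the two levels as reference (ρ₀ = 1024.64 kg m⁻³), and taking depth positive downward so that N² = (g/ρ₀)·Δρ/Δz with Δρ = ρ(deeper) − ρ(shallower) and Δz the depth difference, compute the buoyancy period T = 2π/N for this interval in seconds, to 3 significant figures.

Δρ = 1024.87 − 1024.41 = 0.46 kg m⁻³ over Δz = 155 − 116 = 39 m.
N² = (9.81/1024.64) × (0.46/39) = 1.1293 × 10⁻⁴ s⁻².
N = √(1.1293 × 10⁻⁴) = 0.010627 rad s⁻¹, so T = 2π/N = 591.25 s ≈ 591 s.

591 s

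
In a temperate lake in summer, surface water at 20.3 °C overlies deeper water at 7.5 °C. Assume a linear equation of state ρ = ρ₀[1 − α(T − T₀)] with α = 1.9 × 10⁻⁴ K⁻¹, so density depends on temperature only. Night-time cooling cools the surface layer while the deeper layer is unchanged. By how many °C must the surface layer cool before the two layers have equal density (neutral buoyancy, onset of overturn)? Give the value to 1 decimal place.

With temperature the only control, equal density requires T_surf′ = T_deep.
T_surf′ = 7.5 °C.
Cooling required: 20.3 − 7.5 = 12.8 °C.

12.8 °C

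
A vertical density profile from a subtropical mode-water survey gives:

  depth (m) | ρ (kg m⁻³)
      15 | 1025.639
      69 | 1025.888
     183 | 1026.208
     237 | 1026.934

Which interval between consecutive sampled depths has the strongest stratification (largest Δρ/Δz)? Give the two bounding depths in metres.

183–237 m

Compute the density gradient over each adjacent pair:
  15–69 m: Δρ/Δz = 0.249/54 = 4.6 × 10⁻³ kg m⁻⁴
  69–183 m: Δρ/Δz = 0.320/114 = 2.8 × 10⁻³ kg m⁻⁴
  183–237 m: Δρ/Δz = 0.726/54 = 0.013 kg m⁻⁴
The largest gradient is in the 183–237 m interval — the pycnocline.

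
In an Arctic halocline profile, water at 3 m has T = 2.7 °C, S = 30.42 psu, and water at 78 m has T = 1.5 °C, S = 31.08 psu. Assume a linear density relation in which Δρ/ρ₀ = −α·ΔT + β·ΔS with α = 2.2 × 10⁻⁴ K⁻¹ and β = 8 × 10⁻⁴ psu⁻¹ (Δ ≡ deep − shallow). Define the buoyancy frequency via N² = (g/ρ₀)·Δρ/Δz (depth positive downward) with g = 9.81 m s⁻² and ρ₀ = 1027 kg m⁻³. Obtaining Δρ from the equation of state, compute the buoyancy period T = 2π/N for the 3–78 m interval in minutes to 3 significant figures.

10.3 min

ΔT = -1.2 K, ΔS = +0.66 psu (deep − shallow).
Δρ/ρ₀ = −αΔT + βΔS = 2.64 × 10⁻⁴ + 5.28 × 10⁻⁴ = 7.92 × 10⁻⁴, so Δρ ≈ 0.8134 kg m⁻³.
N² = (g/ρ₀)·Δρ/Δz = g·(Δρ/ρ₀)/Δz = 9.81 × 7.92 × 10⁻⁴ / 75 = 1.0359 × 10⁻⁴ s⁻².
N = √(1.0359 × 10⁻⁴) = 0.010178 rad s⁻¹ → T = 2π/N = 617.33 s = 10.289 min ≈ 10.3 min.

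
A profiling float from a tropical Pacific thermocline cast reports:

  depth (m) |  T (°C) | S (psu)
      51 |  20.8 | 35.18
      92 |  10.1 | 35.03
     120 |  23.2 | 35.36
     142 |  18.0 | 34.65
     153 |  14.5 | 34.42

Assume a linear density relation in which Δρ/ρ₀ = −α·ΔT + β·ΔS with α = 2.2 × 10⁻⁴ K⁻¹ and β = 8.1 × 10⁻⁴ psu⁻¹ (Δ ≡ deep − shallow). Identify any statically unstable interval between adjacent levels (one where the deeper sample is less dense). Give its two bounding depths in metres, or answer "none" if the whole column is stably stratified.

92–120 m

Evaluate Δρ/ρ₀ = −αΔT + βΔS across each adjacent pair:
  51–92 m: −αΔT+βΔS = −(2.2 × 10⁻⁴)(-10.7)+(8.1 × 10⁻⁴)(-0.15) = 2.2 × 10⁻³ → stable
  92–120 m: −αΔT+βΔS = −(2.2 × 10⁻⁴)(+13.1)+(8.1 × 10⁻⁴)(+0.33) = -2.6 × 10⁻³ → UNSTABLE
  120–142 m: −αΔT+βΔS = −(2.2 × 10⁻⁴)(-5.2)+(8.1 × 10⁻⁴)(-0.71) = 5.7 × 10⁻⁴ → stable
  142–153 m: −αΔT+βΔS = −(2.2 × 10⁻⁴)(-3.5)+(8.1 × 10⁻⁴)(-0.23) = 5.8 × 10⁻⁴ → stable
The 92–120 m interval has Δρ < 0: lighter water underlies denser water.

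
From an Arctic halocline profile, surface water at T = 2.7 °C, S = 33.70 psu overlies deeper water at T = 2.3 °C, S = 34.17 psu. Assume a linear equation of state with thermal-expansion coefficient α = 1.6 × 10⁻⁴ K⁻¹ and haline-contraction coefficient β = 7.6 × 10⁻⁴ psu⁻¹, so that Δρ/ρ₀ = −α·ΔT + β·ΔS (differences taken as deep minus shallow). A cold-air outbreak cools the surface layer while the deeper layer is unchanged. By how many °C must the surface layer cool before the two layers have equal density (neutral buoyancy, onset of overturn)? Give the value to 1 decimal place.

Neutral buoyancy requires Δρ = 0, i.e. −α(T_deep − T_surf′) + β(S_deep − S_surf) = 0.
T_surf′ = T_deep − (β/α)·ΔS = 2.3 − (7.6 × 10⁻⁴/1.6 × 10⁻⁴)·(+0.47) = 0.067 °C.
Cooling required: 2.7 − (0.067) = 2.633 °C.

2.6 °C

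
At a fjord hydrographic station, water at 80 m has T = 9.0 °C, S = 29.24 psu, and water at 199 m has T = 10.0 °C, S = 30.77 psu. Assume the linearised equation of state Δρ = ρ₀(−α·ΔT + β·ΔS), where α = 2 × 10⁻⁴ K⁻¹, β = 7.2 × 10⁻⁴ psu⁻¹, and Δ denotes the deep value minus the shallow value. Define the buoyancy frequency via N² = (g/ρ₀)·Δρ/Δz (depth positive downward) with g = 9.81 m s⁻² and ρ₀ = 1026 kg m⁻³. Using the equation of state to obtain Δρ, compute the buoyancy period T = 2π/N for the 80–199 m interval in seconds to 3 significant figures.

ΔT = +1.0 K, ΔS = +1.53 psu (deep − shallow).
Δρ/ρ₀ = −αΔT + βΔS = -2.00 × 10⁻⁴ + 1.1016 × 10⁻³ = 9.016 × 10⁻⁴, so Δρ ≈ 0.9250 kg m⁻³.
N² = (g/ρ₀)·Δρ/Δz = g·(Δρ/ρ₀)/Δz = 9.81 × 9.016 × 10⁻⁴ / 119 = 7.4325 × 10⁻⁵ s⁻².
N = √(7.4325 × 10⁻⁵) = 8.6212 × 10⁻³ rad s⁻¹ → T = 2π/N = 728.81 s ≈ 729 s.

729 s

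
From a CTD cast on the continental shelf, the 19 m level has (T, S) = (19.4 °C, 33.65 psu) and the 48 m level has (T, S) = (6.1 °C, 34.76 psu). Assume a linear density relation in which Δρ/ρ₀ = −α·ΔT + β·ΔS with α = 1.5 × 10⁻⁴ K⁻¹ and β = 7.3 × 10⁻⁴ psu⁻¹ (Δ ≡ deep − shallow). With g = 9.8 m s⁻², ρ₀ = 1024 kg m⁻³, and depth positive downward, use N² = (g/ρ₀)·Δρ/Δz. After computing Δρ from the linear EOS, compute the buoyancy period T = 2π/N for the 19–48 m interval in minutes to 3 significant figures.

3.40 min

ΔT = -13.3 K, ΔS = +1.11 psu (deep − shallow).
Δρ/ρ₀ = −αΔT + βΔS = 1.995 × 10⁻³ + 8.103 × 10⁻⁴ = 2.8053 × 10⁻³, so Δρ ≈ 2.873 kg m⁻³.
N² = (g/ρ₀)·Δρ/Δz = g·(Δρ/ρ₀)/Δz = 9.8 × 2.8053 × 10⁻³ / 29 = 9.4800 × 10⁻⁴ s⁻².
N = √(9.4800 × 10⁻⁴) = 0.030790 rad s⁻¹ → T = 2π/N = 204.07 s = 3.4012 min ≈ 3.40 min.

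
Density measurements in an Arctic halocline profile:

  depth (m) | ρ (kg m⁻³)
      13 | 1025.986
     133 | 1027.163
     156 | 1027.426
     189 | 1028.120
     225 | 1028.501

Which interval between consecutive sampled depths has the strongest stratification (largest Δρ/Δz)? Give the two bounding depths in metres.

156–189 m

Compute the density gradient over each adjacent pair:
  13–133 m: Δρ/Δz = 1.177/120 = 9.8 × 10⁻³ kg m⁻⁴
  133–156 m: Δρ/Δz = 0.263/23 = 0.011 kg m⁻⁴
  156–189 m: Δρ/Δz = 0.694/33 = 0.021 kg m⁻⁴
  189–225 m: Δρ/Δz = 0.381/36 = 0.011 kg m⁻⁴
The largest gradient is in the 156–189 m interval — the pycnocline.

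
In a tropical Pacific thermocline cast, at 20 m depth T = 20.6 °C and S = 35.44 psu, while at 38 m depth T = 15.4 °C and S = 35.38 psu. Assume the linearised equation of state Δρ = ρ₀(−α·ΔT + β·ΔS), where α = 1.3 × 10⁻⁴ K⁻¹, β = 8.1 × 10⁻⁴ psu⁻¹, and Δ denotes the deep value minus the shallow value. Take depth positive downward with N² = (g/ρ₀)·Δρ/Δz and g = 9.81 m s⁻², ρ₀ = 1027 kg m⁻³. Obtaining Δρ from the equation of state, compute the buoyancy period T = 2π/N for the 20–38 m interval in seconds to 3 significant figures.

340 s

ΔT = -5.2 K, ΔS = -0.06 psu (deep − shallow).
Δρ/ρ₀ = −αΔT + βΔS = 6.76 × 10⁻⁴ − 4.86 × 10⁻⁵ = 6.274 × 10⁻⁴, so Δρ ≈ 0.6443 kg m⁻³.
N² = (g/ρ₀)·Δρ/Δz = g·(Δρ/ρ₀)/Δz = 9.81 × 6.274 × 10⁻⁴ / 18 = 3.4193 × 10⁻⁴ s⁻².
N = √(3.4193 × 10⁻⁴) = 0.018491 rad s⁻¹ → T = 2π/N = 339.80 s ≈ 340 s.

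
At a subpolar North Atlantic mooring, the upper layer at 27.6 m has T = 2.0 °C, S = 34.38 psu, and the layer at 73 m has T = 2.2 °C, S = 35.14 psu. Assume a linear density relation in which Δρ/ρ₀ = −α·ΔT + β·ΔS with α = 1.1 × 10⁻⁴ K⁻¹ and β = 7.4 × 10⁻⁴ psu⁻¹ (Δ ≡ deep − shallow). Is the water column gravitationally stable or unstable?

stable

ΔT = 2.2 − 2.0 = +0.2 K and ΔS = 35.14 − 34.38 = +0.76 psu (deep − shallow).
−αΔT = -2.20 × 10⁻⁵; βΔS = 5.624 × 10⁻⁴; sum Δρ/ρ₀ = 5.404 × 10⁻⁴.
Δρ/ρ₀ > 0, so Δρ > 0: deeper water is denser → statically stable.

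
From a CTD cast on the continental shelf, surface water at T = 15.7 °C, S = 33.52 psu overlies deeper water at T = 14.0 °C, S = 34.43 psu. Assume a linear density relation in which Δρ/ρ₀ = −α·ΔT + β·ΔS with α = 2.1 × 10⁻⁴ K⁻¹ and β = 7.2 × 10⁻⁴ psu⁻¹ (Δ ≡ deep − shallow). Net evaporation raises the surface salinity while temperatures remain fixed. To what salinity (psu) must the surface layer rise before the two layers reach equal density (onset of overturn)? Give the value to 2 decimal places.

Neutral buoyancy requires −α(T_deep − T_surf) + β(S_deep − S_surf′) = 0.
S_surf′ = S_deep − (α/β)·ΔT = 34.43 − (2.1 × 10⁻⁴/7.2 × 10⁻⁴)·(-1.7) = 34.9258 psu.
Increase required: 34.9258 − 33.52 = 1.4058 psu.

34.93 psu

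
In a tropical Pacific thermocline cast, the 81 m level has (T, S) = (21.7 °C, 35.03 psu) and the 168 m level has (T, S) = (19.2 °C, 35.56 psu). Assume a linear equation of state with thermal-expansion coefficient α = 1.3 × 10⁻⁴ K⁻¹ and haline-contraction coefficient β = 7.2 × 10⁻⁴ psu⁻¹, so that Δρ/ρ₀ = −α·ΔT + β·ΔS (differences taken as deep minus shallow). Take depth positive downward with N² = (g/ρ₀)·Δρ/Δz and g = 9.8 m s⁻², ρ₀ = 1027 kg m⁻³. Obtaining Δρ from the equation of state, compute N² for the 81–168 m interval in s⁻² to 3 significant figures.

ΔT = -2.5 K, ΔS = +0.53 psu (deep − shallow).
Δρ/ρ₀ = −αΔT + βΔS = 3.25 × 10⁻⁴ + 3.816 × 10⁻⁴ = 7.066 × 10⁻⁴, so Δρ ≈ 0.7257 kg m⁻³.
N² = (g/ρ₀)·Δρ/Δz = g·(Δρ/ρ₀)/Δz = 9.8 × 7.066 × 10⁻⁴ / 87 = 7.9594 × 10⁻⁵ s⁻² ≈ 7.96 × 10⁻⁵ s⁻².

7.96 × 10⁻⁵ s⁻²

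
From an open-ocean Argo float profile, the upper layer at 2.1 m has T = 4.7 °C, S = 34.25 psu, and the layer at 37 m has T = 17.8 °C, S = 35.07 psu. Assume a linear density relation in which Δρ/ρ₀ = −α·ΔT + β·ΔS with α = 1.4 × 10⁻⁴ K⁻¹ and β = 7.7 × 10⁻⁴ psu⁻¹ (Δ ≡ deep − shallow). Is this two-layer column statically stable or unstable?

ΔT = 17.8 − 4.7 = +13.1 K and ΔS = 35.07 − 34.25 = +0.82 psu (deep − shallow).
−αΔT = -1.834 × 10⁻³; βΔS = 6.314 × 10⁻⁴; sum Δρ/ρ₀ = -1.2026 × 10⁻³.
Δρ/ρ₀ < 0, so Δρ < 0: deeper water is lighter → statically unstable; the column would overturn.

unstable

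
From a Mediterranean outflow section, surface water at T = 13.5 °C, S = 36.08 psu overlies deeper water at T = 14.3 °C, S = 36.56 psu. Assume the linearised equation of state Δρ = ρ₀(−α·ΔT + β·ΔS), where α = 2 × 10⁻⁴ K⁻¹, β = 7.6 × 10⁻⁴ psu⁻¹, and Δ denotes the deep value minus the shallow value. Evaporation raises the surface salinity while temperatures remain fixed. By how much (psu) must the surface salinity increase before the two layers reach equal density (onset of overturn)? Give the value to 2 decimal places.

0.27 psu

Neutral buoyancy requires −α(T_deep − T_surf) + β(S_deep − S_surf′) = 0.
S_surf′ = S_deep − (α/β)·ΔT = 36.56 − (2 × 10⁻⁴/7.6 × 10⁻⁴)·(+0.8) = 36.3495 psu.
Increase required: 36.3495 − 36.08 = 0.2695 psu.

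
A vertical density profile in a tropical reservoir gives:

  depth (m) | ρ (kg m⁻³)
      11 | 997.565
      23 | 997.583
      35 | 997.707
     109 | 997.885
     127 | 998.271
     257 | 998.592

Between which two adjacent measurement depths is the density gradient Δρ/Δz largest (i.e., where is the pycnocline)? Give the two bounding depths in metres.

Compute the density gradient over each adjacent pair:
  11–23 m: Δρ/Δz = 0.018/12 = 1.5 × 10⁻³ kg m⁻⁴
  23–35 m: Δρ/Δz = 0.124/12 = 0.010 kg m⁻⁴
  35–109 m: Δρ/Δz = 0.178/74 = 2.4 × 10⁻³ kg m⁻⁴
  109–127 m: Δρ/Δz = 0.386/18 = 0.021 kg m⁻⁴
  127–257 m: Δρ/Δz = 0.321/130 = 2.5 × 10⁻³ kg m⁻⁴
The largest gradient is in the 109–127 m interval — the pycnocline.

109–127 m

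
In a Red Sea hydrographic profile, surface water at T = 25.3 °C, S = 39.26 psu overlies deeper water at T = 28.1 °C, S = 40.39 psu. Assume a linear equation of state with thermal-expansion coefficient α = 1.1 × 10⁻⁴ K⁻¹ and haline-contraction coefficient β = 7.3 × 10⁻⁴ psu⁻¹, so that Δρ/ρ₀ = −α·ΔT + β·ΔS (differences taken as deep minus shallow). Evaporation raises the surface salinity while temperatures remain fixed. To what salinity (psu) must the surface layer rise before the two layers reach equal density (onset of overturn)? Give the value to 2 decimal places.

39.97 psu

Neutral buoyancy requires −α(T_deep − T_surf) + β(S_deep − S_surf′) = 0.
S_surf′ = S_deep − (α/β)·ΔT = 40.39 − (1.1 × 10⁻⁴/7.3 × 10⁻⁴)·(+2.8) = 39.9681 psu.
Increase required: 39.9681 − 39.26 = 0.7081 psu.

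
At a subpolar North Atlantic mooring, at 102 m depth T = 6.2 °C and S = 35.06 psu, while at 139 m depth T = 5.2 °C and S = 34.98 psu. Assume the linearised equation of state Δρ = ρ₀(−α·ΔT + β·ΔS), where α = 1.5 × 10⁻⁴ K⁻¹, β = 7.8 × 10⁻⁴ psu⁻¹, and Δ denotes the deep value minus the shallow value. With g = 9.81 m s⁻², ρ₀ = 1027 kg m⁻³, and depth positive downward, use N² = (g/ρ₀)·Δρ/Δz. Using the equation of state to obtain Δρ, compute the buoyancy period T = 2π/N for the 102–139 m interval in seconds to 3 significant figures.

1.30 × 10³ s

ΔT = -1.0 K, ΔS = -0.08 psu (deep − shallow).
Δρ/ρ₀ = −αΔT + βΔS = 1.50 × 10⁻⁴ − 6.24 × 10⁻⁵ = 8.76 × 10⁻⁵, so Δρ ≈ 0.08997 kg m⁻³.
N² = (g/ρ₀)·Δρ/Δz = g·(Δρ/ρ₀)/Δz = 9.81 × 8.76 × 10⁻⁵ / 37 = 2.3226 × 10⁻⁵ s⁻².
N = √(2.3226 × 10⁻⁵) = 4.8193 × 10⁻³ rad s⁻¹ → T = 2π/N = 1.3038 × 10³ s ≈ 1.30 × 10³ s.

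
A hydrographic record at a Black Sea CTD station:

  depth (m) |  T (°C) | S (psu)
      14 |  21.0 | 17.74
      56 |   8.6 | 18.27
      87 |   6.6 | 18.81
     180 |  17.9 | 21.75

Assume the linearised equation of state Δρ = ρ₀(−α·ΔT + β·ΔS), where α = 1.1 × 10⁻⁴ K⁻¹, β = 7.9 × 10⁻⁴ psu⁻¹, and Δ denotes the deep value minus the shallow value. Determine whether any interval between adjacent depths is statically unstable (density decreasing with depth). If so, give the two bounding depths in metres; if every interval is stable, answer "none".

Evaluate Δρ/ρ₀ = −αΔT + βΔS across each adjacent pair:
  14–56 m: −αΔT+βΔS = −(1.1 × 10⁻⁴)(-12.4)+(7.9 × 10⁻⁴)(+0.53) = 1.8 × 10⁻³ → stable
  56–87 m: −αΔT+βΔS = −(1.1 × 10⁻⁴)(-2.0)+(7.9 × 10⁻⁴)(+0.54) = 6.5 × 10⁻⁴ → stable
  87–180 m: −αΔT+βΔS = −(1.1 × 10⁻⁴)(+11.3)+(7.9 × 10⁻⁴)(+2.94) = 1.1 × 10⁻³ → stable
Every interval has Δρ > 0: the column is stably stratified throughout.

none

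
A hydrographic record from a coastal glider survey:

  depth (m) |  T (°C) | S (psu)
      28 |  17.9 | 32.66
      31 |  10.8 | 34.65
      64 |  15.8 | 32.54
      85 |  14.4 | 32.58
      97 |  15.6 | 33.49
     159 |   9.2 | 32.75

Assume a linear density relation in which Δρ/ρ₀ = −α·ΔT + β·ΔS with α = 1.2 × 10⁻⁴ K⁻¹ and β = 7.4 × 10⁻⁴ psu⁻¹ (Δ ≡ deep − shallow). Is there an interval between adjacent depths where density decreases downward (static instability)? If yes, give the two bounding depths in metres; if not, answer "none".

31–64 m

Evaluate Δρ/ρ₀ = −αΔT + βΔS across each adjacent pair:
  28–31 m: −αΔT+βΔS = −(1.2 × 10⁻⁴)(-7.1)+(7.4 × 10⁻⁴)(+1.99) = 2.3 × 10⁻³ → stable
  31–64 m: −αΔT+βΔS = −(1.2 × 10⁻⁴)(+5.0)+(7.4 × 10⁻⁴)(-2.11) = -2.2 × 10⁻³ → UNSTABLE
  64–85 m: −αΔT+βΔS = −(1.2 × 10⁻⁴)(-1.4)+(7.4 × 10⁻⁴)(+0.04) = 2.0 × 10⁻⁴ → stable
  85–97 m: −αΔT+βΔS = −(1.2 × 10⁻⁴)(+1.2)+(7.4 × 10⁻⁴)(+0.91) = 5.3 × 10⁻⁴ → stable
  97–159 m: −αΔT+βΔS = −(1.2 × 10⁻⁴)(-6.4)+(7.4 × 10⁻⁴)(-0.74) = 2.2 × 10⁻⁴ → stable
The 31–64 m interval has Δρ < 0: lighter water underlies denser water.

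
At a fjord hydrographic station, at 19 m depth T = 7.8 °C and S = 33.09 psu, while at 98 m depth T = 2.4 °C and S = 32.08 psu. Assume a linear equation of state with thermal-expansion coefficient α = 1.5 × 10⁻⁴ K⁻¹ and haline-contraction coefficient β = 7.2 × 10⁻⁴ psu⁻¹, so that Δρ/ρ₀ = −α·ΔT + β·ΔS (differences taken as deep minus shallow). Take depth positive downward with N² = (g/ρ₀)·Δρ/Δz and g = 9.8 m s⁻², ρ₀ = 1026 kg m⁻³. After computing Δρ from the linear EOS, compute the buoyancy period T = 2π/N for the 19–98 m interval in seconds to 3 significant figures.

ΔT = -5.4 K, ΔS = -1.01 psu (deep − shallow).
Δρ/ρ₀ = −αΔT + βΔS = 8.10 × 10⁻⁴ − 7.272 × 10⁻⁴ = 8.28 × 10⁻⁵, so Δρ ≈ 0.08495 kg m⁻³.
N² = (g/ρ₀)·Δρ/Δz = g·(Δρ/ρ₀)/Δz = 9.8 × 8.28 × 10⁻⁵ / 79 = 1.0271 × 10⁻⁵ s⁻².
N = √(1.0271 × 10⁻⁵) = 3.2048 × 10⁻³ rad s⁻¹ → T = 2π/N = 1.9606 × 10³ s ≈ 1.96 × 10³ s.

1.96 × 10³ s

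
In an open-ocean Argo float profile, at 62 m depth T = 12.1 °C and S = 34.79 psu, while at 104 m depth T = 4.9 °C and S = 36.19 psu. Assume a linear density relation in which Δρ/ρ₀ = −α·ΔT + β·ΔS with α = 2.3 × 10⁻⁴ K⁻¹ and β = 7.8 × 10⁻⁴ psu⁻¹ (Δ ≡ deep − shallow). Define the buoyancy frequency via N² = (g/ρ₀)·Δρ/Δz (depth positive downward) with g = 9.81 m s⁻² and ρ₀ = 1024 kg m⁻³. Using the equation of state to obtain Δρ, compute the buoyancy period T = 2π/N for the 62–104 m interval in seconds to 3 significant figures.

ΔT = -7.2 K, ΔS = +1.40 psu (deep − shallow).
Δρ/ρ₀ = −αΔT + βΔS = 1.656 × 10⁻³ + 1.092 × 10⁻³ = 2.748 × 10⁻³, so Δρ ≈ 2.814 kg m⁻³.
N² = (g/ρ₀)·Δρ/Δz = g·(Δρ/ρ₀)/Δz = 9.81 × 2.748 × 10⁻³ / 42 = 6.4185 × 10⁻⁴ s⁻².
N = √(6.4185 × 10⁻⁴) = 0.025335 rad s⁻¹ → T = 2π/N = 248.00 s ≈ 248 s.

248 s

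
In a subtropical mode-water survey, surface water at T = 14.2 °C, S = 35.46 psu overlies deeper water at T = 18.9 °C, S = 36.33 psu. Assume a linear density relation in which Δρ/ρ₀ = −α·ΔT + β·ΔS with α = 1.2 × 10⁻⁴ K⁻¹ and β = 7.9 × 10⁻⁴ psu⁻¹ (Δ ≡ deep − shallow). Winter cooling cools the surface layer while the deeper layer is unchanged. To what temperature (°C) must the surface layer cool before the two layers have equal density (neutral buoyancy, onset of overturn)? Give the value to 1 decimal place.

Neutral buoyancy requires Δρ = 0, i.e. −α(T_deep − T_surf′) + β(S_deep − S_surf) = 0.
T_surf′ = T_deep − (β/α)·ΔS = 18.9 − (7.9 × 10⁻⁴/1.2 × 10⁻⁴)·(+0.87) = 13.172 °C.
Cooling required: 14.2 − (13.172) = 1.028 °C.

13.2 °C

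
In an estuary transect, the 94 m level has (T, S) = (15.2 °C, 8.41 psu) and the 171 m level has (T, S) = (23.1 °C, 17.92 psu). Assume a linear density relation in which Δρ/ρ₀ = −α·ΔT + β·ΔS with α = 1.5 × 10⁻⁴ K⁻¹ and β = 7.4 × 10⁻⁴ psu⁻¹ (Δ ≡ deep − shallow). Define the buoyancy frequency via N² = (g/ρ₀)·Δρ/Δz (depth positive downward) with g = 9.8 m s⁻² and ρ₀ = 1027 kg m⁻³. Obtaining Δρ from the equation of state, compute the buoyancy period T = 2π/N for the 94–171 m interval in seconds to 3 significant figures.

ΔT = +7.9 K, ΔS = +9.51 psu (deep − shallow).
Δρ/ρ₀ = −αΔT + βΔS = -1.185 × 10⁻³ + 7.0374 × 10⁻³ = 5.8524 × 10⁻³, so Δρ ≈ 6.010 kg m⁻³.
N² = (g/ρ₀)·Δρ/Δz = g·(Δρ/ρ₀)/Δz = 9.8 × 5.8524 × 10⁻³ / 77 = 7.4485 × 10⁻⁴ s⁻².
N = √(7.4485 × 10⁻⁴) = 0.027292 rad s⁻¹ → T = 2π/N = 230.22 s ≈ 230 s.

230 s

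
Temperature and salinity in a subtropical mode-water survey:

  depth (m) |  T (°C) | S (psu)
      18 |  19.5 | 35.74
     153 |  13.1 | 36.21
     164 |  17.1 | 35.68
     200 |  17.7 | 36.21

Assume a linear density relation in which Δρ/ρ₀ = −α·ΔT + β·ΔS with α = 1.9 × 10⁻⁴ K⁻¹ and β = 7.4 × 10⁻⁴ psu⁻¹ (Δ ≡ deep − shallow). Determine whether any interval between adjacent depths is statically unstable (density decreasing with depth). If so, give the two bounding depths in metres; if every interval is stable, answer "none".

153–164 m

Evaluate Δρ/ρ₀ = −αΔT + βΔS across each adjacent pair:
  18–153 m: −αΔT+βΔS = −(1.9 × 10⁻⁴)(-6.4)+(7.4 × 10⁻⁴)(+0.47) = 1.6 × 10⁻³ → stable
  153–164 m: −αΔT+βΔS = −(1.9 × 10⁻⁴)(+4.0)+(7.4 × 10⁻⁴)(-0.53) = -1.2 × 10⁻³ → UNSTABLE
  164–200 m: −αΔT+βΔS = −(1.9 × 10⁻⁴)(+0.6)+(7.4 × 10⁻⁴)(+0.53) = 2.8 × 10⁻⁴ → stable
The 153–164 m interval has Δρ < 0: lighter water underlies denser water.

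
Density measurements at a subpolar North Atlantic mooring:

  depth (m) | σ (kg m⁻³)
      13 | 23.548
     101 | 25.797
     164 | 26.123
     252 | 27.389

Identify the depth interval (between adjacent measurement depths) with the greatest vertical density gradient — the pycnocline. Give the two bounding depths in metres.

Compute the density gradient over each adjacent pair:
  13–101 m: Δρ/Δz = 2.249/88 = 0.026 kg m⁻⁴
  101–164 m: Δρ/Δz = 0.326/63 = 5.2 × 10⁻³ kg m⁻⁴
  164–252 m: Δρ/Δz = 1.266/88 = 0.014 kg m⁻⁴
The largest gradient is in the 13–101 m interval — the pycnocline.

13–101 m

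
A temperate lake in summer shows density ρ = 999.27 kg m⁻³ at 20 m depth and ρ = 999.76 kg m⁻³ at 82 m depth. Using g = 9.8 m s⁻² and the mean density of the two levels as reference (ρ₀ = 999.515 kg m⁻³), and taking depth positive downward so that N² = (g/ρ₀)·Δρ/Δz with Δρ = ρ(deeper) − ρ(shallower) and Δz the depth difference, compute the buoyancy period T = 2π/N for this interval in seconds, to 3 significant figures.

Δρ = 999.76 − 999.27 = 0.49 kg m⁻³ over Δz = 82 − 20 = 62 m.
N² = (9.8/999.515) × (0.49/62) = 7.7489 × 10⁻⁵ s⁻².
N = √(7.7489 × 10⁻⁵) = 8.8028 × 10⁻³ rad s⁻¹, so T = 2π/N = 713.77 s ≈ 714 s.

714 s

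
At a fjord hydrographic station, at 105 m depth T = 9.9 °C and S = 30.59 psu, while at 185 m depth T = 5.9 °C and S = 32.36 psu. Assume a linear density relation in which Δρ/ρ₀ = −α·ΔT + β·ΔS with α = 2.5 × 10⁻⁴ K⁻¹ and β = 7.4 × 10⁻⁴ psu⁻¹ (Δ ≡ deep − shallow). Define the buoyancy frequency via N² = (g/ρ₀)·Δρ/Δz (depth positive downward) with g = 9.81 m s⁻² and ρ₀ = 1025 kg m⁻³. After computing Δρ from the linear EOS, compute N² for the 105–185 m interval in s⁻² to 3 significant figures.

2.83 × 10⁻⁴ s⁻²

ΔT = -4.0 K, ΔS = +1.77 psu (deep − shallow).
Δρ/ρ₀ = −αΔT + βΔS = 1.00 × 10⁻³ + 1.3098 × 10⁻³ = 2.3098 × 10⁻³, so Δρ ≈ 2.368 kg m⁻³.
N² = (g/ρ₀)·Δρ/Δz = g·(Δρ/ρ₀)/Δz = 9.81 × 2.3098 × 10⁻³ / 80 = 2.8324 × 10⁻⁴ s⁻² ≈ 2.83 × 10⁻⁴ s⁻².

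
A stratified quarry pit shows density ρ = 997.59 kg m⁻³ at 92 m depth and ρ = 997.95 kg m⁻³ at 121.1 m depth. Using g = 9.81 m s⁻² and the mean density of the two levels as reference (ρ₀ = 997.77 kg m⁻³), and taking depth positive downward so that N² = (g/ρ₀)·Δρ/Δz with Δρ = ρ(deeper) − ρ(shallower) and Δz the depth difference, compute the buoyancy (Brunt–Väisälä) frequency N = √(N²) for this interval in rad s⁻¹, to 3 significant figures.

0.0110 rad s⁻¹

Δρ = 997.95 − 997.59 = 0.36 kg m⁻³ over Δz = 121.1 − 92 = 29.1 m.
N² = (9.81/997.77) × (0.36/29.1) = 1.2163 × 10⁻⁴ s⁻².
N = √(1.2163 × 10⁻⁴) = 0.011029 rad s⁻¹ ≈ 0.0110 rad s⁻¹.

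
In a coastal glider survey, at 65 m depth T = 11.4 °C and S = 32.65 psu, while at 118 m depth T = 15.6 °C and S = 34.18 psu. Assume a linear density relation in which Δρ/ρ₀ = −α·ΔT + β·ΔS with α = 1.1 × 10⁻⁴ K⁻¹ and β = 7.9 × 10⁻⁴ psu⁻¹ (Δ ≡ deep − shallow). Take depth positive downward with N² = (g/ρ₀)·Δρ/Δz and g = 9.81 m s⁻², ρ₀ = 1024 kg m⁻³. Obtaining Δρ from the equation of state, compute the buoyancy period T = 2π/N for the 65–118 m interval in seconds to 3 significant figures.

534 s

ΔT = +4.2 K, ΔS = +1.53 psu (deep − shallow).
Δρ/ρ₀ = −αΔT + βΔS = -4.62 × 10⁻⁴ + 1.2087 × 10⁻³ = 7.467 × 10⁻⁴, so Δρ ≈ 0.7646 kg m⁻³.
N² = (g/ρ₀)·Δρ/Δz = g·(Δρ/ρ₀)/Δz = 9.81 × 7.467 × 10⁻⁴ / 53 = 1.3821 × 10⁻⁴ s⁻².
N = √(1.3821 × 10⁻⁴) = 0.011756 rad s⁻¹ → T = 2π/N = 534.47 s ≈ 534 s.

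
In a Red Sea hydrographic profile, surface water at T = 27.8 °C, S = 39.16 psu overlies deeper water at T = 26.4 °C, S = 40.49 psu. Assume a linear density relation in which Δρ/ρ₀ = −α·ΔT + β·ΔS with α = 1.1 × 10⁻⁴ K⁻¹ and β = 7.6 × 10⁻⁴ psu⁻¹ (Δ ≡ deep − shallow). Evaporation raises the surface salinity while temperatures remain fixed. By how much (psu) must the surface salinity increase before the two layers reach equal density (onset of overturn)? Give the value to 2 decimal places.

1.53 psu

Neutral buoyancy requires −α(T_deep − T_surf) + β(S_deep − S_surf′) = 0.
S_surf′ = S_deep − (α/β)·ΔT = 40.49 − (1.1 × 10⁻⁴/7.6 × 10⁻⁴)·(-1.4) = 40.6926 psu.
Increase required: 40.6926 − 39.16 = 1.5326 psu.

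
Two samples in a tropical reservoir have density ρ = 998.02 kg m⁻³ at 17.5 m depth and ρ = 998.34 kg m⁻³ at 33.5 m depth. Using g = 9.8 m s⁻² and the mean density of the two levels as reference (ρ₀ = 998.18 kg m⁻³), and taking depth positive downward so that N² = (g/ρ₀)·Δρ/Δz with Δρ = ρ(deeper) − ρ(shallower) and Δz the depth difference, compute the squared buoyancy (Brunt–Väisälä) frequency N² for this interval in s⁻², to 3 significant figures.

1.96 × 10⁻⁴ s⁻²

Δρ = 998.34 − 998.02 = 0.32 kg m⁻³ over Δz = 33.5 − 17.5 = 16 m.
N² = (9.8/998.18) × (0.32/16) = 1.9636 × 10⁻⁴ s⁻² ≈ 1.96 × 10⁻⁴ s⁻².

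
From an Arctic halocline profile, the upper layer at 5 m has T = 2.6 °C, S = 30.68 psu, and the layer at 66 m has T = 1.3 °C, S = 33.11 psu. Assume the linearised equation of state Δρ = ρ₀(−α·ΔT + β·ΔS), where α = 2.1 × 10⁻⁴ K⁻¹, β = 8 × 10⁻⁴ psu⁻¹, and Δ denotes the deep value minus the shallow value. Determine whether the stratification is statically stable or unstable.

stable

ΔT = 1.3 − 2.6 = -1.3 K and ΔS = 33.11 − 30.68 = +2.43 psu (deep − shallow).
−αΔT = 2.73 × 10⁻⁴; βΔS = 1.944 × 10⁻³; sum Δρ/ρ₀ = 2.217 × 10⁻³.
Δρ/ρ₀ > 0, so Δρ > 0: deeper water is denser → statically stable.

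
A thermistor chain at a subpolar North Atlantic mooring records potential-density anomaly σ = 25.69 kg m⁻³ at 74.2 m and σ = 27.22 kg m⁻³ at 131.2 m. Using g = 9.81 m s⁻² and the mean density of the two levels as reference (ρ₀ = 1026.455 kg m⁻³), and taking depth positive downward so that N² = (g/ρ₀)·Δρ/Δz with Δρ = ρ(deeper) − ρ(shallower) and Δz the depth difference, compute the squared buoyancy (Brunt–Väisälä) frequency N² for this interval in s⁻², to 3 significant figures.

2.57 × 10⁻⁴ s⁻²

Δρ = 1027.22 − 1025.69 = 1.53 kg m⁻³ over Δz = 131.2 − 74.2 = 57 m.
N² = (9.81/1026.455) × (1.53/57) = 2.5653 × 10⁻⁴ s⁻² ≈ 2.57 × 10⁻⁴ s⁻².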